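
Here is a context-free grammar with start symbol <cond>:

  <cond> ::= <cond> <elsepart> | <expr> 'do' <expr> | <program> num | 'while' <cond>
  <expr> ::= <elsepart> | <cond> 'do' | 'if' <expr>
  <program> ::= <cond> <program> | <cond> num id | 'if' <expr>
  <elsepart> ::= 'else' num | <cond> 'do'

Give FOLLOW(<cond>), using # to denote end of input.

<cond> is the start symbol, so # ∈ FOLLOW(<cond>).
In <cond> ::= <cond> <elsepart>: add FIRST(<elsepart>) = { 'else', 'if', 'while' }.
In <cond> ::= 'while' <cond>: <cond> is at the end, add FOLLOW(<cond>) = { #, 'do', 'else', 'if', 'while', num }.
In <expr> ::= <cond> 'do': add FIRST('do') = { 'do' }.
In <program> ::= <cond> <program>: add FIRST(<program>) = { 'else', 'if', 'while' }.
In <program> ::= <cond> num id: add FIRST(num id) = { num }.
In <elsepart> ::= <cond> 'do': add FIRST('do') = { 'do' }.
Union: FOLLOW(<cond>) = { #, 'do', 'else', 'if', 'while', num }.

{ #, 'do', 'else', 'if', 'while', num }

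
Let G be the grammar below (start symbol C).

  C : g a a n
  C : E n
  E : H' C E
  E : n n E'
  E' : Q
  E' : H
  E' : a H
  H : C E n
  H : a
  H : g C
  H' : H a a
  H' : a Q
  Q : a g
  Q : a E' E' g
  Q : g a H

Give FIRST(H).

From H : C E n: add FIRST(C) = { a, g, n }.
H : a contributes {a}.
H : g C contributes {g}.
Union: FIRST(H) = { a, g, n }.

{ a, g, n }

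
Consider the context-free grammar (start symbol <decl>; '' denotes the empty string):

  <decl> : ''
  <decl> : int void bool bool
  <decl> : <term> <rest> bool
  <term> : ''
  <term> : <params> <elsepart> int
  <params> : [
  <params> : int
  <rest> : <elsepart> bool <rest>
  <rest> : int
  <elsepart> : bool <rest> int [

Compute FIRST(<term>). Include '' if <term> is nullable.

{ [, int, '' }

<term> : '' contributes ''.
From <term> : <params> <elsepart> int: add FIRST(<params>) = { [, int }.
Union: FIRST(<term>) = { [, int, '' }.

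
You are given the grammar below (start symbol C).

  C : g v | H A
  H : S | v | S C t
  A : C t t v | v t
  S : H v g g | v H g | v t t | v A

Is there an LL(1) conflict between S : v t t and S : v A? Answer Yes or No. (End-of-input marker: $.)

Yes

FIRST(v t t) = { v } and FIRST(v A) = { v }.
Both contain v, so the two alternatives are not disjoint — LL(1) conflict.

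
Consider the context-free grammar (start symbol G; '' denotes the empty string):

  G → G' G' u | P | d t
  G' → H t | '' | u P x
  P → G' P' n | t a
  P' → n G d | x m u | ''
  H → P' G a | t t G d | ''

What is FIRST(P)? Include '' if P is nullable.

From P → G' P' n: G', P' nullable, take FIRST(G') ∪ FIRST(P') ∪ {n} = { d, n, t, u, x }.
P → t a contributes {t}.
Union: FIRST(P) = { d, n, t, u, x }.

{ d, n, t, u, x }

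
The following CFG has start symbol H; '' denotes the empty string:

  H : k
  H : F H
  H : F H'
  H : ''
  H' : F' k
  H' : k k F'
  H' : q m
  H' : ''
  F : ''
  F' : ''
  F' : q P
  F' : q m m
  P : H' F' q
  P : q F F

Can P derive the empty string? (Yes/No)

No

Nullable nonterminals: F, F', H, H'.
No production of P has an RHS whose symbols are all nullable, so P is not nullable.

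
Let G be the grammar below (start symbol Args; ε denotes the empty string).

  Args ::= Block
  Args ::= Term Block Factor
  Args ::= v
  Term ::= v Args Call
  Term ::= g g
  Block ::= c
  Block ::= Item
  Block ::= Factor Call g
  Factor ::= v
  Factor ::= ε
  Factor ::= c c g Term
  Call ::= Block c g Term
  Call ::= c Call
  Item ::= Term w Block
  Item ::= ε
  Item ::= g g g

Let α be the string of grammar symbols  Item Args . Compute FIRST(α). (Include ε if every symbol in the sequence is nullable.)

{ c, g, v, ε }

Add FIRST(Item)\{ε} = { g, v }; Item is nullable, continue.
Add FIRST(Args)\{ε} = { c, g, v }; Args is nullable, continue.
Every symbol is nullable, so include ε.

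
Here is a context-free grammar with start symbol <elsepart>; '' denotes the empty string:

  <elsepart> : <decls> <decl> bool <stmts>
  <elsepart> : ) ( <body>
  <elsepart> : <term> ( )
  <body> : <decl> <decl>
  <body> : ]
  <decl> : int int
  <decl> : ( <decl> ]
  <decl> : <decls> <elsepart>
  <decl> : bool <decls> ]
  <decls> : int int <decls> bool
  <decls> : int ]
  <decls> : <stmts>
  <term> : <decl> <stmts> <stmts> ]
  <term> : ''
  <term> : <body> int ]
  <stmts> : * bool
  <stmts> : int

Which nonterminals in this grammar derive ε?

Directly nullable (have an ''-production): <term>.
No other nonterminal has a production whose RHS symbols are all nullable.

{ <term> }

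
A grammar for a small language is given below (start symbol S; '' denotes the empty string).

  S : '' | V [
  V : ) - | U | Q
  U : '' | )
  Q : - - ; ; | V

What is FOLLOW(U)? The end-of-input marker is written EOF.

In V : U: U is at the end, add FOLLOW(V) = { [ }.
Union: FOLLOW(U) = { [ }.

{ [ }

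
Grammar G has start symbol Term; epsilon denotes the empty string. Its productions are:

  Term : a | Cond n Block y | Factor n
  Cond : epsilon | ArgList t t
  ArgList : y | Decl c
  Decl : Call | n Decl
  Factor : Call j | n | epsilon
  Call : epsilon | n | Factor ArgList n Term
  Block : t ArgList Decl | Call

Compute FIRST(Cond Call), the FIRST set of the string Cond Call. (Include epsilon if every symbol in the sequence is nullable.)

Add FIRST(Cond)\{epsilon} = { c, j, n, y }; Cond is nullable, continue.
Add FIRST(Call)\{epsilon} = { c, j, n, y }; Call is nullable, continue.
Every symbol is nullable, so include epsilon.

{ c, j, n, y, epsilon }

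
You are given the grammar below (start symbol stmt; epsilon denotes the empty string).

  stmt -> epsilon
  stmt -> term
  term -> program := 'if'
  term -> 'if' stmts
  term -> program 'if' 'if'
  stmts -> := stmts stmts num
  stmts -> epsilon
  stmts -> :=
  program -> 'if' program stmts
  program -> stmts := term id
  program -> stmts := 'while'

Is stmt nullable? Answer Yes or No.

Yes

stmt has an epsilon-production, so stmt ⇒ epsilon.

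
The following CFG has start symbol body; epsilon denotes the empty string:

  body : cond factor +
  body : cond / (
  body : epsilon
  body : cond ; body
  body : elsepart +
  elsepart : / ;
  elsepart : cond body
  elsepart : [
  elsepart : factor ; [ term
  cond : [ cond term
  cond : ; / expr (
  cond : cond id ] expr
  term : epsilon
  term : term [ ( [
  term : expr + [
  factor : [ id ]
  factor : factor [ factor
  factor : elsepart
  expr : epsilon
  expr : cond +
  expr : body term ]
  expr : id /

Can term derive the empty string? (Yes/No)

Yes

term has an epsilon-production, so term ⇒ epsilon.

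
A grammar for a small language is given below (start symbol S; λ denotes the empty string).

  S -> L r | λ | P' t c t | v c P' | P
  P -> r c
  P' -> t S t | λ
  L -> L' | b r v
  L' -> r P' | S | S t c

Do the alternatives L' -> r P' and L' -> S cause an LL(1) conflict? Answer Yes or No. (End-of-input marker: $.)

FIRST(r P') = { r } and FIRST(S) = { b, r, t, v, λ }.
Both contain r, so the two alternatives are not disjoint — LL(1) conflict.

Yes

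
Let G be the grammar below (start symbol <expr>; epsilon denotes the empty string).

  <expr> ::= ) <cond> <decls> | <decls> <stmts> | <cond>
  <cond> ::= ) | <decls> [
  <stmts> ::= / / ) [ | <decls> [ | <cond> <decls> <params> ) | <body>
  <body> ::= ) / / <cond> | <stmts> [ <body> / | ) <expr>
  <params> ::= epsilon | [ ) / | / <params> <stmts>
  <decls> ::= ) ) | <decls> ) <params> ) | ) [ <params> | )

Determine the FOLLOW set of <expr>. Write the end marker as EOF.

{ EOF, ), /, [ }

<expr> is the start symbol, so EOF ∈ FOLLOW(<expr>).
In <body> ::= ) <expr>: <expr> is at the end, add FOLLOW(<body>) = { EOF, ), /, [ }.
Union: FOLLOW(<expr>) = { EOF, ), /, [ }.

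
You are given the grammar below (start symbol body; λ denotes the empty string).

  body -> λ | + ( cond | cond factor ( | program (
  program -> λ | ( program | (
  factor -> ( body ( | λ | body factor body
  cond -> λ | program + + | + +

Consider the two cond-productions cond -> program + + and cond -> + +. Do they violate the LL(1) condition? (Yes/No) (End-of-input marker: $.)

FIRST(program + +) = { (, + } and FIRST(+ +) = { + }.
Both contain +, so the two alternatives are not disjoint — LL(1) conflict.

Yes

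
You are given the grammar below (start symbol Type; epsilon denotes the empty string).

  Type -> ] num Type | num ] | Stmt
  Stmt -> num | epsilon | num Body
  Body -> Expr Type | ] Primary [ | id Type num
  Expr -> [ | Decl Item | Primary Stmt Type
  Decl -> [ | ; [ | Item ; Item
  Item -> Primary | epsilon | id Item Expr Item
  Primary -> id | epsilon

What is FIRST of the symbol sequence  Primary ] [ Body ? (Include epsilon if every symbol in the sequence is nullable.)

{ ], id }

Add FIRST(Primary)\{epsilon} = { id }; Primary is nullable, continue.
] is a terminal; add {]} and stop.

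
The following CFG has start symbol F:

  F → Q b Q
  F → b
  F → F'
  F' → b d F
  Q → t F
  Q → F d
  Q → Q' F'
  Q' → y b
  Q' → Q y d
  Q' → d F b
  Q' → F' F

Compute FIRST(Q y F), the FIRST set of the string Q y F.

{ b, d, t, y }

Add FIRST(Q) = { b, d, t, y }; Q is not nullable, stop.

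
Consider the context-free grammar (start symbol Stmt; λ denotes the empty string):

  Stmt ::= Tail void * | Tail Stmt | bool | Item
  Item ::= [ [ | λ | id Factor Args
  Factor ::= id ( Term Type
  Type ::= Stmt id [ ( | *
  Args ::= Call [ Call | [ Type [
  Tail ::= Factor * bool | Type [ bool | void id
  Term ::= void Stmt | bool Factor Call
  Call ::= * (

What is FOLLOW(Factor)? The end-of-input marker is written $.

In Item ::= id Factor Args: add FIRST(Args) = { *, [ }.
In Tail ::= Factor * bool: add FIRST(* bool) = { * }.
In Term ::= bool Factor Call: add FIRST(Call) = { * }.
Union: FOLLOW(Factor) = { *, [ }.

{ *, [ }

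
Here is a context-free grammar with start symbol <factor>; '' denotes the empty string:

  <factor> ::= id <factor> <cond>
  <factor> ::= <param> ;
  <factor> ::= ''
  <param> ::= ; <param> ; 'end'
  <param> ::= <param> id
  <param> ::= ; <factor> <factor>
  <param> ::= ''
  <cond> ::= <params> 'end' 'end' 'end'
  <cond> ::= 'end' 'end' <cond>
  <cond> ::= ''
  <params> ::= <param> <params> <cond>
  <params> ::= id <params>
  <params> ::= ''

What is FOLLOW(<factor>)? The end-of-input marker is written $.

{ $, 'end', ;, id }

<factor> is the start symbol, so $ ∈ FOLLOW(<factor>).
In <factor> ::= id <factor> <cond>: add FIRST(<cond>)\{''} = { 'end', ;, id }.
  Since <cond> is nullable, also add FOLLOW(<factor>) = { $, 'end', ;, id }.
In <param> ::= ; <factor> <factor>: add FIRST(<factor>)\{''} = { ;, id }.
  Since <factor> is nullable, also add FOLLOW(<param>) = { 'end', ;, id }.
In <param> ::= ; <factor> <factor>: <factor> is at the end, add FOLLOW(<param>) = { 'end', ;, id }.
Union: FOLLOW(<factor>) = { $, 'end', ;, id }.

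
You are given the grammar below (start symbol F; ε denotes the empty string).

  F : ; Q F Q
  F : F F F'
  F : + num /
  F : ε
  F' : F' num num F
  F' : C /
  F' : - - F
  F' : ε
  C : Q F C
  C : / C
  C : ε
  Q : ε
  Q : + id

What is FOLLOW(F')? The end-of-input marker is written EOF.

{ EOF, +, -, /, ;, num }

In F : F F F': F' is at the end, add FOLLOW(F) = { EOF, +, -, /, ;, num }.
In F' : F' num num F: add FIRST(num num F) = { num }.
Union: FOLLOW(F') = { EOF, +, -, /, ;, num }.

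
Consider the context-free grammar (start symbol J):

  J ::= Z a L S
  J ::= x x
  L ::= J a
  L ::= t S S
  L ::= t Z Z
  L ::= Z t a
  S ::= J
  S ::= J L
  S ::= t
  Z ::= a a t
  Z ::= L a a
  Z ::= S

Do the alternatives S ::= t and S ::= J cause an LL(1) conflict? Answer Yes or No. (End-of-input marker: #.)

Yes

FIRST(t) = { t } and FIRST(J) = { a, t, x }.
Both contain t, so the two alternatives are not disjoint — LL(1) conflict.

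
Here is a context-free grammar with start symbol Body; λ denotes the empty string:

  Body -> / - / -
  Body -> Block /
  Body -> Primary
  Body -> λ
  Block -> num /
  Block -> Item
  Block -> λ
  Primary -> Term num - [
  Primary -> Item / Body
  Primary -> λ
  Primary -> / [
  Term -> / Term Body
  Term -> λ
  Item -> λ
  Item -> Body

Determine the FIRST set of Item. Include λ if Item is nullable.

Item -> λ contributes λ.
From Item -> Body: add FIRST(Body) = { /, num, λ } (including λ since Body is nullable).
Union: FIRST(Item) = { /, num, λ }.

{ /, num, λ }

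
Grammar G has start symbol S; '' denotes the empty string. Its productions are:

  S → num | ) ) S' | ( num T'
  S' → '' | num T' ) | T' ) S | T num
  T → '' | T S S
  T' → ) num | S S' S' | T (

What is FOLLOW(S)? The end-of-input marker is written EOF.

S is the start symbol, so EOF ∈ FOLLOW(S).
In S' → T' ) S: S is at the end, add FOLLOW(S') = { EOF, (, ), num }.
In T → T S S: add FIRST(S) = { (, ), num }.
In T → T S S: S is at the end, add FOLLOW(T) = { (, ), num }.
In T' → S S' S': add FIRST(S' S')\{''} = { (, ), num }.
  Since S' S' is nullable, also add FOLLOW(T') = { EOF, (, ), num }.
Union: FOLLOW(S) = { EOF, (, ), num }.

{ EOF, (, ), num }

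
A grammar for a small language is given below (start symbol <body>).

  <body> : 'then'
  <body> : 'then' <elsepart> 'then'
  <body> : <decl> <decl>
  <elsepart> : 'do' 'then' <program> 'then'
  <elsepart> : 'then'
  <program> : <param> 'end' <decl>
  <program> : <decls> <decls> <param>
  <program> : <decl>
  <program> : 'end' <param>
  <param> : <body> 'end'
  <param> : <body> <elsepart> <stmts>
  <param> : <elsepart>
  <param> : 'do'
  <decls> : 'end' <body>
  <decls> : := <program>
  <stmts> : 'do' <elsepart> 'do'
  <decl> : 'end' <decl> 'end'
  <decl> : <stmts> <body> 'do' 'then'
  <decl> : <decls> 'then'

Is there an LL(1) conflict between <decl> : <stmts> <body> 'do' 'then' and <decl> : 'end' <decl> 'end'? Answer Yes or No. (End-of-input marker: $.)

No

FIRST(<stmts> <body> 'do' 'then') = { 'do' } and FIRST('end' <decl> 'end') = { 'end' }.
The FIRST sets are disjoint and neither alternative is nullable — no conflict.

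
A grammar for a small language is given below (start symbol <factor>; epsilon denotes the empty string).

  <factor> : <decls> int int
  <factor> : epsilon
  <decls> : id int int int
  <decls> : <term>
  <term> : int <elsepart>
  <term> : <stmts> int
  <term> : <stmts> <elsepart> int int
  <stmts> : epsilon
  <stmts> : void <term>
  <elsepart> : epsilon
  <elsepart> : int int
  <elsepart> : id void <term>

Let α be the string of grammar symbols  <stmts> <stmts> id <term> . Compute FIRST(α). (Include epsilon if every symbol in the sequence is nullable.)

{ id, void }

Add FIRST(<stmts>)\{epsilon} = { void }; <stmts> is nullable, continue.
Add FIRST(<stmts>)\{epsilon} = { void }; <stmts> is nullable, continue.
id is a terminal; add {id} and stop.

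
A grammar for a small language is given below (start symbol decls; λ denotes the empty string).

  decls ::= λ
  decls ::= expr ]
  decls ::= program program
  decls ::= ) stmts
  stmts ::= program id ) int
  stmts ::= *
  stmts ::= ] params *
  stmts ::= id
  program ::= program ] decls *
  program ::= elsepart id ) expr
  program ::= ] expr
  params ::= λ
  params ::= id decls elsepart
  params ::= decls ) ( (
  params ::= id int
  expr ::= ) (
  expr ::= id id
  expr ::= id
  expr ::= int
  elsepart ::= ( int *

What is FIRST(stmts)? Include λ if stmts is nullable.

{ (, *, ], id }

From stmts ::= program id ) int: add FIRST(program) = { (, ] }.
stmts ::= * contributes {*}.
stmts ::= ] params * contributes {]}.
stmts ::= id contributes {id}.
Union: FIRST(stmts) = { (, *, ], id }.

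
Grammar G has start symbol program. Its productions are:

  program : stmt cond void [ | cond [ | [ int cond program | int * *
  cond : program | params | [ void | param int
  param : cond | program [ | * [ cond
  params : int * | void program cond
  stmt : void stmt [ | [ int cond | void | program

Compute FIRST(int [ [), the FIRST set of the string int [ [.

int is a terminal; add {int} and stop.

{ int }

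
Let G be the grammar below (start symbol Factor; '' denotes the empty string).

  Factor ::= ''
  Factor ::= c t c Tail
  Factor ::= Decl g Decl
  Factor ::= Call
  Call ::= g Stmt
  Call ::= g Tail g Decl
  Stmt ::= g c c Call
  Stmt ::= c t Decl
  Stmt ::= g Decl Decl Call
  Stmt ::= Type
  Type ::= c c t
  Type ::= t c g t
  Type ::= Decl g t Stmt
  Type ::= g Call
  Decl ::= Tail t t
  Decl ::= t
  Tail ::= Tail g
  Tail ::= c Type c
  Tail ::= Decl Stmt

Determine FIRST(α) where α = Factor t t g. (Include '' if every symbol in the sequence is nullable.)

Add FIRST(Factor)\{''} = { c, g, t }; Factor is nullable, continue.
t is a terminal; add {t} and stop.

{ c, g, t }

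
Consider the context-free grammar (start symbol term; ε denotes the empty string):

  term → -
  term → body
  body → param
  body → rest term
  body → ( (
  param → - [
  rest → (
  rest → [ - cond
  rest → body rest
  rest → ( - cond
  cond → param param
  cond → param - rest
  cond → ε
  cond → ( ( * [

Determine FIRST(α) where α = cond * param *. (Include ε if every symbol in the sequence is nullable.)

Add FIRST(cond)\{ε} = { (, - }; cond is nullable, continue.
* is a terminal; add {*} and stop.

{ (, *, - }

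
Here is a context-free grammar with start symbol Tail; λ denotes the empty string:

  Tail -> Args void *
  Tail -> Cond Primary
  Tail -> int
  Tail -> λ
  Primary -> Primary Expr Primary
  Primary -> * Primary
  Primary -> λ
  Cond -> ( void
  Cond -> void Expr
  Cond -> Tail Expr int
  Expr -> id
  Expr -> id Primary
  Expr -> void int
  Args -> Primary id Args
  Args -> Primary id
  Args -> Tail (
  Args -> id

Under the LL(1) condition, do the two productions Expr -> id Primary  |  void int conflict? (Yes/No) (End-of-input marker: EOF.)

FIRST(id Primary) = { id } and FIRST(void int) = { void }.
The FIRST sets are disjoint and neither alternative is nullable — no conflict.

No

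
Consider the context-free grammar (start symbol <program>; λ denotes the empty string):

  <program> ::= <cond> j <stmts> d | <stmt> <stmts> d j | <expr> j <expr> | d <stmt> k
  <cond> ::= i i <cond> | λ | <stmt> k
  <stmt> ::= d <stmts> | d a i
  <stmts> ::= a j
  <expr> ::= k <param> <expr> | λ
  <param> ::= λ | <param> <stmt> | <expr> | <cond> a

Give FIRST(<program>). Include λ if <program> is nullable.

{ d, i, j, k }

From <program> ::= <cond> j <stmts> d: <cond> nullable, take FIRST(<cond>) ∪ {j} = { d, i, j }.
From <program> ::= <stmt> <stmts> d j: add FIRST(<stmt>) = { d }.
From <program> ::= <expr> j <expr>: <expr> nullable, take FIRST(<expr>) ∪ {j} = { j, k }.
<program> ::= d <stmt> k contributes {d}.
Union: FIRST(<program>) = { d, i, j, k }.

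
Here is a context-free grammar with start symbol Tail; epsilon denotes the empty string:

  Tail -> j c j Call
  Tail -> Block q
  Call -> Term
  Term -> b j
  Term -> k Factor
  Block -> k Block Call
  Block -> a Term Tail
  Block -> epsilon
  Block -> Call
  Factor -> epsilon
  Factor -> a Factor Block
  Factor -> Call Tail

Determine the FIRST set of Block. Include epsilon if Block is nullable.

{ a, b, k, epsilon }

Block -> k Block Call contributes {k}.
Block -> a Term Tail contributes {a}.
Block -> epsilon contributes epsilon.
From Block -> Call: add FIRST(Call) = { b, k }.
Union: FIRST(Block) = { a, b, k, epsilon }.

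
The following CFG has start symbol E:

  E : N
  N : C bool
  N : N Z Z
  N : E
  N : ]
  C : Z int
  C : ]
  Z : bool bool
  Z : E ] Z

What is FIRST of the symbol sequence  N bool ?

{ ], bool }

Add FIRST(N) = { ], bool }; N is not nullable, stop.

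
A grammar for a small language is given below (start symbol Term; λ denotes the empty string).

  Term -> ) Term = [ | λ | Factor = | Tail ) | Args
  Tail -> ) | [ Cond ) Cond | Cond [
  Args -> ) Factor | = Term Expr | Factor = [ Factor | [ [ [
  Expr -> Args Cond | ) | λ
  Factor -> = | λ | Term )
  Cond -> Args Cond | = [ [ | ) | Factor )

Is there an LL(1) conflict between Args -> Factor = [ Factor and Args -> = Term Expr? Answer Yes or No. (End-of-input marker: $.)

FIRST(Factor = [ Factor) = { ), =, [ } and FIRST(= Term Expr) = { = }.
Both contain =, so the two alternatives are not disjoint — LL(1) conflict.

Yes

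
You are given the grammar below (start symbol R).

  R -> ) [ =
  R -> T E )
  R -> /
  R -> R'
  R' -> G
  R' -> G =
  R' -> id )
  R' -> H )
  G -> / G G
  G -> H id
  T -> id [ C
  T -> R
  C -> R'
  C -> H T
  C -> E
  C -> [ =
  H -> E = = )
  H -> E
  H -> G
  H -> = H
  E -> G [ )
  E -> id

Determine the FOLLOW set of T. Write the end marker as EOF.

{ /, =, id }

In R -> T E ): add FIRST(E )) = { /, =, id }.
In C -> H T: T is at the end, add FOLLOW(C) = { /, =, id }.
Union: FOLLOW(T) = { /, =, id }.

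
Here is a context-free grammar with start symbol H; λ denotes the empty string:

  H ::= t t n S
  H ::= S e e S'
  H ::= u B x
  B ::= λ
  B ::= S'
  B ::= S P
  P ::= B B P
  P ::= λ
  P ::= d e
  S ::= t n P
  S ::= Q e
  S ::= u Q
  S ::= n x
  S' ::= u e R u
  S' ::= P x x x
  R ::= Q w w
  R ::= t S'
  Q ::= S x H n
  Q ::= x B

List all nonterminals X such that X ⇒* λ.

{ B, P }

Directly nullable (have an λ-production): B, P.
No other nonterminal has a production whose RHS symbols are all nullable.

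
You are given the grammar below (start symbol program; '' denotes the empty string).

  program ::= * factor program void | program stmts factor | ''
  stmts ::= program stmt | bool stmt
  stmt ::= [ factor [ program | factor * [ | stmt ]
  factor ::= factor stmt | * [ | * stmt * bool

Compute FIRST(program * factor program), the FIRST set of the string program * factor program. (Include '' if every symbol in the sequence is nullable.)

Add FIRST(program)\{''} = { *, [, bool }; program is nullable, continue.
* is a terminal; add {*} and stop.

{ *, [, bool }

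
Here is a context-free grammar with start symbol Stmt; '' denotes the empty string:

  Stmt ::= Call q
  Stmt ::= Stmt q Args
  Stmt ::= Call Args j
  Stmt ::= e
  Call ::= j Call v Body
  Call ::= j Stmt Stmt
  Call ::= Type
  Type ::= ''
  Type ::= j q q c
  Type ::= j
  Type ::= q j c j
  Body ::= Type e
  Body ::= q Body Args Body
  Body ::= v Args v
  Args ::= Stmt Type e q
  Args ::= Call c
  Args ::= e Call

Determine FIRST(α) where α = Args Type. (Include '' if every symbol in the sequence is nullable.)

{ c, e, j, q }

Add FIRST(Args) = { c, e, j, q }; Args is not nullable, stop.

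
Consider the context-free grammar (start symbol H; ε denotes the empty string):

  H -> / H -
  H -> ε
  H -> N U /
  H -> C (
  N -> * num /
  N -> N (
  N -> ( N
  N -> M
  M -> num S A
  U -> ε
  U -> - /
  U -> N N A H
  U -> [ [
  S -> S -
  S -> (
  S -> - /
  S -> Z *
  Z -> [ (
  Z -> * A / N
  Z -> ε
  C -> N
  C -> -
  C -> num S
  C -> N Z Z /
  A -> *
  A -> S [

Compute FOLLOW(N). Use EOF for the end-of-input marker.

In H -> N U /: add FIRST(U /) = { (, *, -, /, [, num }.
In N -> N (: add FIRST(() = { ( }.
In N -> ( N: N is at the end, add FOLLOW(N) = { (, *, -, /, [, num }.
In U -> N N A H: add FIRST(N A H) = { (, *, num }.
In U -> N N A H: add FIRST(A H) = { (, *, -, [ }.
In Z -> * A / N: N is at the end, add FOLLOW(Z) = { *, /, [ }.
In C -> N: N is at the end, add FOLLOW(C) = { ( }.
In C -> N Z Z /: add FIRST(Z Z /) = { *, /, [ }.
Union: FOLLOW(N) = { (, *, -, /, [, num }.

{ (, *, -, /, [, num }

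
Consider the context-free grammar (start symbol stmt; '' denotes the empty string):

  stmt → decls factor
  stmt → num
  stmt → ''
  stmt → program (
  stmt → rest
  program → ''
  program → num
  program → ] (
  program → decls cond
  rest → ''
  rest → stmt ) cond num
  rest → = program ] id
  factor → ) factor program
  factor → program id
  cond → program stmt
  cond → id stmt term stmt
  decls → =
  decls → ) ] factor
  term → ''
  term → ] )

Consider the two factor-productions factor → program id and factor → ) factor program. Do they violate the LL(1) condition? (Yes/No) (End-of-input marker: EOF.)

Yes

FIRST(program id) = { ), =, ], id, num } and FIRST() factor program) = { ) }.
Both contain ), so the two alternatives are not disjoint — LL(1) conflict.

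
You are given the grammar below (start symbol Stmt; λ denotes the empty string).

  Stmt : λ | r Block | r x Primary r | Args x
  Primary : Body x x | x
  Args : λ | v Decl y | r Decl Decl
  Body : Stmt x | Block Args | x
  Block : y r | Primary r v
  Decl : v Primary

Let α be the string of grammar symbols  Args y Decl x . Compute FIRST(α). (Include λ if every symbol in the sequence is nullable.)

{ r, v, y }

Add FIRST(Args)\{λ} = { r, v }; Args is nullable, continue.
y is a terminal; add {y} and stop.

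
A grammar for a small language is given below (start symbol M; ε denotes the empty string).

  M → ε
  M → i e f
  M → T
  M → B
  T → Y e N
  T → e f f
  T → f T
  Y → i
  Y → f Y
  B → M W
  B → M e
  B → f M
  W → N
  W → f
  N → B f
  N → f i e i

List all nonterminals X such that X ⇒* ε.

{ M }

Directly nullable (have an ε-production): M.
No other nonterminal has a production whose RHS symbols are all nullable.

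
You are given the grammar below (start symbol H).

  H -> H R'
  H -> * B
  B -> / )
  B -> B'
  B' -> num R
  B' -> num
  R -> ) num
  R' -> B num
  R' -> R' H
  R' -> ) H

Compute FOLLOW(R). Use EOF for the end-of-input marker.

In B' -> num R: R is at the end, add FOLLOW(B') = { EOF, ), *, /, num }.
Union: FOLLOW(R) = { EOF, ), *, /, num }.

{ EOF, ), *, /, num }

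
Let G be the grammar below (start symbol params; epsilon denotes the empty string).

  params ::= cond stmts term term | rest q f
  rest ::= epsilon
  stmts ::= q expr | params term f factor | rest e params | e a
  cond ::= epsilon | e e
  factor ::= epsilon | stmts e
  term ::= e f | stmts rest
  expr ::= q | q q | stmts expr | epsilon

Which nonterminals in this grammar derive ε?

{ cond, expr, factor, rest }

Directly nullable (have an epsilon-production): rest, cond, factor, expr.
No other nonterminal has a production whose RHS symbols are all nullable.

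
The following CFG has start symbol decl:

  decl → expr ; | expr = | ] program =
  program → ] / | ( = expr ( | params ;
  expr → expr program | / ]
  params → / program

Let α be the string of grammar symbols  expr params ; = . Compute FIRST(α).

{ / }

Add FIRST(expr) = { / }; expr is not nullable, stop.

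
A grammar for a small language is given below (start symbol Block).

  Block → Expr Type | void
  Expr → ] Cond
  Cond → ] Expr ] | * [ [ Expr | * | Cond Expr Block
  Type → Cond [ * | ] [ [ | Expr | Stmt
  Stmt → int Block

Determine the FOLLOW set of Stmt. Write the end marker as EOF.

{ EOF, *, [, ], int, void }

In Type → Stmt: Stmt is at the end, add FOLLOW(Type) = { EOF, *, [, ], int, void }.
Union: FOLLOW(Stmt) = { EOF, *, [, ], int, void }.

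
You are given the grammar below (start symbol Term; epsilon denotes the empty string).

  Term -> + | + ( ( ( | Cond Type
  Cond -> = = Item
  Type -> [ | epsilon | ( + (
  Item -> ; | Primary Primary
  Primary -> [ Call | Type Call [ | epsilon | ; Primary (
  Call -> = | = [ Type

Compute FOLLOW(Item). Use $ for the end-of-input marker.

{ $, (, [ }

In Cond -> = = Item: Item is at the end, add FOLLOW(Cond) = { $, (, [ }.
Union: FOLLOW(Item) = { $, (, [ }.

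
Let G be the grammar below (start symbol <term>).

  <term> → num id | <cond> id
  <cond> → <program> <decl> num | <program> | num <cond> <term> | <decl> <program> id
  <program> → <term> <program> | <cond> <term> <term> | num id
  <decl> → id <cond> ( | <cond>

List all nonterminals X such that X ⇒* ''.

{ } (none)

No nonterminal has an empty production or an RHS whose symbols are all nullable.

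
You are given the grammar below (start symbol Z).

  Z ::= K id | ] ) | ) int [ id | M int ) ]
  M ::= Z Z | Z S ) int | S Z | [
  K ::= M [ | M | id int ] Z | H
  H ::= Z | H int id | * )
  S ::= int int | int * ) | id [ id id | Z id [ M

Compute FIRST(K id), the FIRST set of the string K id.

Add FIRST(K) = { ), *, [, ], id, int }; K is not nullable, stop.

{ ), *, [, ], id, int }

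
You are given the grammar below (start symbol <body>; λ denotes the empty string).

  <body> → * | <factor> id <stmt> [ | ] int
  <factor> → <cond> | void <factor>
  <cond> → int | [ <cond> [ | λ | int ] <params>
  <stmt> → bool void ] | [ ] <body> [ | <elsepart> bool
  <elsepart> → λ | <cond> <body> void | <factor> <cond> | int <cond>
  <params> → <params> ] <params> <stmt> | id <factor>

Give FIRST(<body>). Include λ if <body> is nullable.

<body> → * contributes {*}.
From <body> → <factor> id <stmt> [: <factor> nullable, take FIRST(<factor>) ∪ {id} = { [, id, int, void }.
<body> → ] int contributes {]}.
Union: FIRST(<body>) = { *, [, ], id, int, void }.

{ *, [, ], id, int, void }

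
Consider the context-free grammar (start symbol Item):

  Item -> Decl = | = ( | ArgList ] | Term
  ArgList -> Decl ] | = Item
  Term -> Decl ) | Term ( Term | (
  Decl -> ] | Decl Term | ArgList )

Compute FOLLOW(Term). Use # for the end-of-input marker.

{ #, (, ), =, ] }

In Item -> Term: Term is at the end, add FOLLOW(Item) = { #, ), ] }.
In Term -> Term ( Term: add FIRST(( Term) = { ( }.
In Term -> Term ( Term: Term is at the end, add FOLLOW(Term) = { #, (, ), =, ] }.
In Decl -> Decl Term: Term is at the end, add FOLLOW(Decl) = { (, ), =, ] }.
Union: FOLLOW(Term) = { #, (, ), =, ] }.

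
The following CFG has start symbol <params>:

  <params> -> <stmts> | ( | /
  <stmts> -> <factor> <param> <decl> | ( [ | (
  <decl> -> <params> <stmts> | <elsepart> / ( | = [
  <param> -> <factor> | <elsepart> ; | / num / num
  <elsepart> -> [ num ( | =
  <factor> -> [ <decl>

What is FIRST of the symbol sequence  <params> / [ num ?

{ (, /, [ }

Add FIRST(<params>) = { (, /, [ }; <params> is not nullable, stop.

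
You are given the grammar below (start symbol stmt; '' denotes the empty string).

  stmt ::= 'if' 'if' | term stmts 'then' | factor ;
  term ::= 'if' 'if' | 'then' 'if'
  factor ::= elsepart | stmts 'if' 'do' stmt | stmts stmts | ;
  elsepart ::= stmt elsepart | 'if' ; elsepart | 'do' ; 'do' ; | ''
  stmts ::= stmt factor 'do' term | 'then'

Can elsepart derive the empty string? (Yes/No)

Yes

elsepart has an ''-production, so elsepart ⇒ ''.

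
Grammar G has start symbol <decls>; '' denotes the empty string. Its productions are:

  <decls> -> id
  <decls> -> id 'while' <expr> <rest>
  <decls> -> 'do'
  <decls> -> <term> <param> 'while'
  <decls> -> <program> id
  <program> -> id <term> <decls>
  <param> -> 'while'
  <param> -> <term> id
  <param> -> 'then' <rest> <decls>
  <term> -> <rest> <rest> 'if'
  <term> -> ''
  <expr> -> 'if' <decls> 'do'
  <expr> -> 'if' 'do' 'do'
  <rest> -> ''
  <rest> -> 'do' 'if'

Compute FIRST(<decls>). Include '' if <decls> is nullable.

{ 'do', 'if', 'then', 'while', id }

<decls> -> id contributes {id}.
<decls> -> id 'while' <expr> <rest> contributes {id}.
<decls> -> 'do' contributes {'do'}.
From <decls> -> <term> <param> 'while': <term> nullable, take FIRST(<term>) ∪ FIRST(<param>) = { 'do', 'if', 'then', 'while', id }.
From <decls> -> <program> id: add FIRST(<program>) = { id }.
Union: FIRST(<decls>) = { 'do', 'if', 'then', 'while', id }.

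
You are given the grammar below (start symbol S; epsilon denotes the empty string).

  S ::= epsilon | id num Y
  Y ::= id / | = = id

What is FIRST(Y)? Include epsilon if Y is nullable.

{ =, id }

Y ::= id / contributes {id}.
Y ::= = = id contributes {=}.
Union: FIRST(Y) = { =, id }.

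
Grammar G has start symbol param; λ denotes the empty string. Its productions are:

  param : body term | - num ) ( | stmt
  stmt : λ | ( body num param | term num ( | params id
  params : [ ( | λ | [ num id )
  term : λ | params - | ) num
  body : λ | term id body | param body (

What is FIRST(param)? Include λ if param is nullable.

From param : body term: body, term nullable, take FIRST(body) ∪ FIRST(term) = { (, ), -, [, id, num }; also λ since the whole RHS is nullable.
param : - num ) ( contributes {-}.
From param : stmt: add FIRST(stmt) = { (, ), -, [, id, num, λ } (including λ since stmt is nullable).
Union: FIRST(param) = { (, ), -, [, id, num, λ }.

{ (, ), -, [, id, num, λ }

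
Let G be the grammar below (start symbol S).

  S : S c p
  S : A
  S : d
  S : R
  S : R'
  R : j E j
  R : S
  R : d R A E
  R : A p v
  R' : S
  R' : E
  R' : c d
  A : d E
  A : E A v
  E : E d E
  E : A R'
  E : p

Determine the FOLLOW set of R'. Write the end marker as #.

In S : R': R' is at the end, add FOLLOW(S) = { #, c, d, j, p, v }.
In E : A R': R' is at the end, add FOLLOW(E) = { #, c, d, j, p, v }.
Union: FOLLOW(R') = { #, c, d, j, p, v }.

{ #, c, d, j, p, v }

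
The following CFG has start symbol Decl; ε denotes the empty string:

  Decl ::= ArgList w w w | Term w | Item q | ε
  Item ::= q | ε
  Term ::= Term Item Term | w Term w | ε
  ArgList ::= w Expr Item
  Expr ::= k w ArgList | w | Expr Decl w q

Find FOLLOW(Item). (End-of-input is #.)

{ q, w }

In Decl ::= Item q: add FIRST(q) = { q }.
In Term ::= Term Item Term: add FIRST(Term)\{ε} = { q, w }.
  Since Term is nullable, also add FOLLOW(Term) = { q, w }.
In ArgList ::= w Expr Item: Item is at the end, add FOLLOW(ArgList) = { q, w }.
Union: FOLLOW(Item) = { q, w }.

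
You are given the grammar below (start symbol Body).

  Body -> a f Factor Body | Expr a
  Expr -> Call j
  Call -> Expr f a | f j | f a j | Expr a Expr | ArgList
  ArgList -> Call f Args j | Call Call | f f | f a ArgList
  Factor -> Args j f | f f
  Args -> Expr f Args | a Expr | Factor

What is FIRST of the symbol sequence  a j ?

a is a terminal; add {a} and stop.

{ a }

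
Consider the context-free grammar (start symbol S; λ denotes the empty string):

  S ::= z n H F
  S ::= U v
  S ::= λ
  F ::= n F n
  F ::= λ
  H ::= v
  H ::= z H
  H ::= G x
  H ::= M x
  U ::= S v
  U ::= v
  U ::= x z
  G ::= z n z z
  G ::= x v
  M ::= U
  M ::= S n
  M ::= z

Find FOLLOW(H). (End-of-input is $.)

In S ::= z n H F: add FIRST(F)\{λ} = { n }.
  Since F is nullable, also add FOLLOW(S) = { $, n, v }.
In H ::= z H: H is at the end, add FOLLOW(H) = { $, n, v }.
Union: FOLLOW(H) = { $, n, v }.

{ $, n, v }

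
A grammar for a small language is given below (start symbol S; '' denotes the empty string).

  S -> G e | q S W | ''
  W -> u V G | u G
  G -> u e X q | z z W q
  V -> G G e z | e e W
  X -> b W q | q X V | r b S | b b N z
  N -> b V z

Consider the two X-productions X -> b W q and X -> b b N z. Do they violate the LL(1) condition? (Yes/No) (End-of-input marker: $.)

FIRST(b W q) = { b } and FIRST(b b N z) = { b }.
Both contain b, so the two alternatives are not disjoint — LL(1) conflict.

Yes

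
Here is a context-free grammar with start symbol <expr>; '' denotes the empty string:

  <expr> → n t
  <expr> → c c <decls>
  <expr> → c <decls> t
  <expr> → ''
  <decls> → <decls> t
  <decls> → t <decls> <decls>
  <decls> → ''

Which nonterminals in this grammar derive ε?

{ <decls>, <expr> }

Directly nullable (have an ''-production): <expr>, <decls>.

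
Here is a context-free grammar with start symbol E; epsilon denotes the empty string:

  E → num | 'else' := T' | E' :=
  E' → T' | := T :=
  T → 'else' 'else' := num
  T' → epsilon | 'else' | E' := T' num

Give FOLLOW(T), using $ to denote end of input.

In E' → := T :=: add FIRST(:=) = { := }.
Union: FOLLOW(T) = { := }.

{ := }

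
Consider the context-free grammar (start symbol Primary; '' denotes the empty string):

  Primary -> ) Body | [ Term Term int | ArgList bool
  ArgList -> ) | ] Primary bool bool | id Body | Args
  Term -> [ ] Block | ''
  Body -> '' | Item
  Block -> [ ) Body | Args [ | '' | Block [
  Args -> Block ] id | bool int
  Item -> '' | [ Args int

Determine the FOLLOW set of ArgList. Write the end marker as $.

{ bool }

In Primary -> ArgList bool: add FIRST(bool) = { bool }.
Union: FOLLOW(ArgList) = { bool }.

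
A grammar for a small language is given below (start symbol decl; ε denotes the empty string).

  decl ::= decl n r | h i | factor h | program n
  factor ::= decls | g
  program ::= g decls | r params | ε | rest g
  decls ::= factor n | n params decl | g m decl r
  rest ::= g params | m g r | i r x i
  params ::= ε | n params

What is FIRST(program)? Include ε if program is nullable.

{ g, i, m, r, ε }

program ::= g decls contributes {g}.
program ::= r params contributes {r}.
program ::= ε contributes ε.
From program ::= rest g: add FIRST(rest) = { g, i, m }.
Union: FIRST(program) = { g, i, m, r, ε }.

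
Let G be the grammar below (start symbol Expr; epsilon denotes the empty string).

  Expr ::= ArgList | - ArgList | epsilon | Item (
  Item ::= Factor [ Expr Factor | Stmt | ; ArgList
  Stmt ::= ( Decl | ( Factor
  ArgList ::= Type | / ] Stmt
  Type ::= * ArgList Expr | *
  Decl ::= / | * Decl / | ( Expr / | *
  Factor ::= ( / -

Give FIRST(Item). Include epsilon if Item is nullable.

From Item ::= Factor [ Expr Factor: add FIRST(Factor) = { ( }.
From Item ::= Stmt: add FIRST(Stmt) = { ( }.
Item ::= ; ArgList contributes {;}.
Union: FIRST(Item) = { (, ; }.

{ (, ; }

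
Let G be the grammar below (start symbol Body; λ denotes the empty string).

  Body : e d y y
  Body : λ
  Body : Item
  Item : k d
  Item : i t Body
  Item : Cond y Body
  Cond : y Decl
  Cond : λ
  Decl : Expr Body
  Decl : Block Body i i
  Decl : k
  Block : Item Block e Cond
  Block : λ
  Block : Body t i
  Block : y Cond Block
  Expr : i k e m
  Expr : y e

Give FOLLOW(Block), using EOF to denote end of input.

In Decl : Block Body i i: add FIRST(Body i i) = { e, i, k, y }.
In Block : Item Block e Cond: add FIRST(e Cond) = { e }.
In Block : y Cond Block: Block is at the end, add FOLLOW(Block) = { e, i, k, y }.
Union: FOLLOW(Block) = { e, i, k, y }.

{ e, i, k, y }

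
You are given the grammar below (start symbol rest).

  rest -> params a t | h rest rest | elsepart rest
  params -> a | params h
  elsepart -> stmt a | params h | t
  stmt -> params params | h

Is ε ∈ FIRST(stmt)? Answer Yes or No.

No nonterminal in this grammar is nullable.
No production of stmt has an RHS whose symbols are all nullable, so stmt is not nullable.

No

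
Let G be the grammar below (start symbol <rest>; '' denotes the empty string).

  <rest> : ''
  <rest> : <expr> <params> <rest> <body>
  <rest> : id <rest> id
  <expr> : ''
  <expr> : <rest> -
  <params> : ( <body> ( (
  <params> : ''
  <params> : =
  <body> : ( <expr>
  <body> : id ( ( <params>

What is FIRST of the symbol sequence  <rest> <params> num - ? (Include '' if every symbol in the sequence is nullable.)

Add FIRST(<rest>)\{''} = { (, -, =, id }; <rest> is nullable, continue.
Add FIRST(<params>)\{''} = { (, = }; <params> is nullable, continue.
num is a terminal; add {num} and stop.

{ (, -, =, id, num }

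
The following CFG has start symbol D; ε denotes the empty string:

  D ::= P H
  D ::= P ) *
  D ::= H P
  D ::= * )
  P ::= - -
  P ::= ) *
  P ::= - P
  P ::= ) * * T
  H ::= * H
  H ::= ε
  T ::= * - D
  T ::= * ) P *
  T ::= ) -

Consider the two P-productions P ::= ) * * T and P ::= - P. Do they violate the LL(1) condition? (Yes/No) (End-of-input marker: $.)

FIRST() * * T) = { ) } and FIRST(- P) = { - }.
The FIRST sets are disjoint and neither alternative is nullable — no conflict.

No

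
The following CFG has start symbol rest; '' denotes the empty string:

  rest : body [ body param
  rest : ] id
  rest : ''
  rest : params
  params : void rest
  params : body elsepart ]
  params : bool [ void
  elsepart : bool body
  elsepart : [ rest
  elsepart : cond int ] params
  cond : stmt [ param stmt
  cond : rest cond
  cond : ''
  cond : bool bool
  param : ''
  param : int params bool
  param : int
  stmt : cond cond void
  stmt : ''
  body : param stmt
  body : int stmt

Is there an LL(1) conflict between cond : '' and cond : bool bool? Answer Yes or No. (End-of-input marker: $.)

FIRST('') = { '' } and FIRST(bool bool) = { bool }.
The first alternative is nullable and FOLLOW(cond) = { [, ], bool, int, void } shares bool with FIRST of the second — conflict.

Yes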